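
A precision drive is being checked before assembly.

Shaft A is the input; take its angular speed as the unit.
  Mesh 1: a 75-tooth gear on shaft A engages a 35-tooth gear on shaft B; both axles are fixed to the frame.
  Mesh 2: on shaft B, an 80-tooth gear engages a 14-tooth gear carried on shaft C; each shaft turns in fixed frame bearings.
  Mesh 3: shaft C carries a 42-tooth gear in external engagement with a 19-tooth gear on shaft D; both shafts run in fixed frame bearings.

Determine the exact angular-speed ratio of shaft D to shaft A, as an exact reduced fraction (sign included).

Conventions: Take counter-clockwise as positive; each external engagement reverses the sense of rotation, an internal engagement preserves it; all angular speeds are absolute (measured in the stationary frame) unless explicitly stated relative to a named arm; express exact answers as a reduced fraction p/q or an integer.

class = fixed-axis compound train [3 meshes; 3 ratios multiply, 3 sense flips]
mesh 1 [75T→35T]: running ratio 15/7, sense −
mesh 2 [80T→14T]: running ratio 600/49, sense +
mesh 3 [42T→19T]: running ratio 3600/133, sense −
ω_out/ω_in = -3600/133

-3600/133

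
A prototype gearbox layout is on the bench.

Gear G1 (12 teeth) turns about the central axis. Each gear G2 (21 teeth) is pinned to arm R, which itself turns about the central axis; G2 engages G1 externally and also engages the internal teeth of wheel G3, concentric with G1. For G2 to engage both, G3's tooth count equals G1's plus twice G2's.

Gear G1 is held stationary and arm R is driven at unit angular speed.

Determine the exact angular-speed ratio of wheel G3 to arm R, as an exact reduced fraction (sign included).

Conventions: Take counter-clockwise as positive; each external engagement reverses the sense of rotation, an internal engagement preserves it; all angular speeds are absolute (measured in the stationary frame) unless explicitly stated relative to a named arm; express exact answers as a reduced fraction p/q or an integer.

class = planetary set [G3 = 12+2·21 = 54; Willis about the carrier]
ring teeth: 12 + 2·21 = 54
12(ω_sun−ω_arm) = −54(ω_ring−ω_arm),  ω_sun = 0, ω_arm = 1
ω_ring = 1 − (12/54)(0−1) = 11/9
ω_out/ω_in = 11/9

11/9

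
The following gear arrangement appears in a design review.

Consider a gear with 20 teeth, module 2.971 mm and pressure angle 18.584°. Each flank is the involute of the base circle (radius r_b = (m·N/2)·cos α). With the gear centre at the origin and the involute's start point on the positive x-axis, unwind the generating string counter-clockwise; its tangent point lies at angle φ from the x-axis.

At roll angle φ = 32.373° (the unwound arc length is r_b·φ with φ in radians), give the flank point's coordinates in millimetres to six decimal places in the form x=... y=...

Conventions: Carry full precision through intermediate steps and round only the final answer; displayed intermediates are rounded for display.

x=32.303471 y=1.639748

topology: single-mesh involute geometry — m = 2.971, N = 20
pitch radius r_p = m·N/2 = 2.971·20/2 = 29.710000
base radius r_b = r_p·cos α = 29.710000·cos 18.584° = 28.160845
roll angle φ = 32.373° = 0.56501544 rad
x = r_b·(cos φ + φ·sin φ) = 32.303471
y = r_b·(sin φ − φ·cos φ) = 1.639748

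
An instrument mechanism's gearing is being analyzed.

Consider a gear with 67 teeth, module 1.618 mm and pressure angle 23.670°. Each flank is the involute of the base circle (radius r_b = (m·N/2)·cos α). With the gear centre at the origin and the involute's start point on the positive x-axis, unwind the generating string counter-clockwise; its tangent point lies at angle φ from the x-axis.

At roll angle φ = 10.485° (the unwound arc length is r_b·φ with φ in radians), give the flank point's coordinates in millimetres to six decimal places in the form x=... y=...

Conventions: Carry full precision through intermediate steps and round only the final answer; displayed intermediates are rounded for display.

recognized (one wheel, involute flank): single-mesh tooth geometry, m = 1.618, N = 67
pitch radius r_p = m·N/2 = 1.618·67/2 = 54.203000
base radius r_b = r_p·cos α = 54.203000·cos 23.670° = 49.643060
roll angle φ = 10.485° = 0.18299777 rad
x = r_b·(cos φ + φ·sin φ) = 50.467342
y = r_b·(sin φ − φ·cos φ) = 0.101069

x=50.467342 y=0.101069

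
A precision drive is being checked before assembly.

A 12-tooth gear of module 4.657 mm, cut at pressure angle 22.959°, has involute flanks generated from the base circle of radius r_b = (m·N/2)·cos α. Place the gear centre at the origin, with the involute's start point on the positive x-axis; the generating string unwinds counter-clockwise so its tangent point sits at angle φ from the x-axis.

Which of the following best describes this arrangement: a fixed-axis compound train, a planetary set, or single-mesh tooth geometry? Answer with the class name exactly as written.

single-mesh tooth geometry

recognized (one wheel, involute flank): single-mesh tooth geometry, m = 4.657, N = 12
classification: single-mesh tooth geometry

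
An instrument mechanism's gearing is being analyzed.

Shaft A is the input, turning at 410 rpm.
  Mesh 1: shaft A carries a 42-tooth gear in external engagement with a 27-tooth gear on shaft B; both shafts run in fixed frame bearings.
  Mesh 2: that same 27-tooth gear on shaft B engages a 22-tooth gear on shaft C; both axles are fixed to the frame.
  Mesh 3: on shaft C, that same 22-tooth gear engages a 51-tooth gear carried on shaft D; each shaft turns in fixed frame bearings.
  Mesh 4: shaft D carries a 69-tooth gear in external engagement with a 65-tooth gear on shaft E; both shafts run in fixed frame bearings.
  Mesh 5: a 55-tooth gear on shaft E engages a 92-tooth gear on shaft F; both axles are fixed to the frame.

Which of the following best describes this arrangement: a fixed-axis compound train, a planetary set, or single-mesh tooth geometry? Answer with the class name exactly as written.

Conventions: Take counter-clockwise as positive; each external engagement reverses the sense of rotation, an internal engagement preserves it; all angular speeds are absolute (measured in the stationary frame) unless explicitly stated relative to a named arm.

class = fixed-axis compound train [5 meshes; 5 ratios multiply, 5 sense flips]
classification: fixed-axis compound train

fixed-axis compound train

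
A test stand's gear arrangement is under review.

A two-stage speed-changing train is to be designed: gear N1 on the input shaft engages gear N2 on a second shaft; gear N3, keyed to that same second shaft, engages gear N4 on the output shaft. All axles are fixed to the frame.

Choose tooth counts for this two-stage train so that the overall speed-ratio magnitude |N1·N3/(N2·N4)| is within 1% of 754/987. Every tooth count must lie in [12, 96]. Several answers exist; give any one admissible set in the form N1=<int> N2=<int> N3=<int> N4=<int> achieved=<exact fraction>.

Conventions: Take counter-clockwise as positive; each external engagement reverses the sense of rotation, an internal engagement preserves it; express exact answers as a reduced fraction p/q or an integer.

N1=13 N2=21 N3=58 N4=47 achieved=754/987

class = fixed-axis compound train [2-stage, 754/987 wanted]
target = 754/987 in lowest terms: an exact hit needs N1·N3 = k·754 and N2·N4 = k·987 for one integer k, every count in [12, 96]; additionally prefer no 1:1 stage (N1 ≠ N2, N3 ≠ N4)
k = 1: N1·N3 = 754 = 13·58, N2·N4 = 987 = 21·47
achieved = 13·58/(21·47) = 754/987; |achieved − target| = 0 ≤ 377/49350 ✓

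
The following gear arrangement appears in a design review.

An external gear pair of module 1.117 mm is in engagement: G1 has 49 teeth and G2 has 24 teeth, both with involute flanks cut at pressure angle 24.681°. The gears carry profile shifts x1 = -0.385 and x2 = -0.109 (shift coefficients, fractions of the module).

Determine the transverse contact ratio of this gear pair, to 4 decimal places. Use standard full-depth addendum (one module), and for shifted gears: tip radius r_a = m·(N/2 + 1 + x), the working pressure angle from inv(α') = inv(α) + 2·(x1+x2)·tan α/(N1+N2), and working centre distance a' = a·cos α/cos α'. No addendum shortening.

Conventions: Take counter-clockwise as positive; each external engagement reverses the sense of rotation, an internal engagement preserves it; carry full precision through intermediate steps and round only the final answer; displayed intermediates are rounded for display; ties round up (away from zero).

single-mesh involute tooth geometry (49T engaging 24T at module 1.117)
base radii: r_b1 = 24.866480, r_b2 = 12.179500
tip radii: r_a1 = 28.053455, r_a2 = 14.399247
inv(α') = inv(24.681°) + 2·(-0.385-0.109)·tan α/(49+24) = 0.02256257  ⇒  α' = 22.84412°
a' = a·cos α / cos α' = 40.7705·cos 24.681°/cos 22.84412° = 40.199009
action lengths: √(r_a1²−r_b1²) = 12.986705, √(r_a2²−r_b2²) = 7.681021
base pitch p_b = π·m·cos α = 3.188586
CR = (12.986705 + 7.681021 − 40.199009·sin 22.84412°)/3.188586 = 1.587367
contact ratio ≈ 1.5874

1.5874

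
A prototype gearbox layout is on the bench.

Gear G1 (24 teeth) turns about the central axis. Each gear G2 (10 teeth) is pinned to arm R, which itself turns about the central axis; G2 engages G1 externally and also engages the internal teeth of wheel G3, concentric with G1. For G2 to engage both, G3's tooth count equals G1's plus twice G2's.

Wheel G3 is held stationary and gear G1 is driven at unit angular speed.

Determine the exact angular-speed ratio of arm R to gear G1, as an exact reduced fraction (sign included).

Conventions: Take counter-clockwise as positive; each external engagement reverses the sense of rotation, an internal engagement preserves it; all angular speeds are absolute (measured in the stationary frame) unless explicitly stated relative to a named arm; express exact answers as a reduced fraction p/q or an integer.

6/17

planetary set (24T centre, 10T on arm, 44T internal) — Willis relation
ring teeth: 24 + 2·10 = 44
24(ω_sun−ω_arm) = −44(ω_ring−ω_arm),  ω_ring = 0, ω_sun = 1
24(1−ω_arm) = −44(0−ω_arm)  ⇒  68·ω_arm = 24  ⇒  ω_arm = 6/17
ω_out/ω_in = 6/17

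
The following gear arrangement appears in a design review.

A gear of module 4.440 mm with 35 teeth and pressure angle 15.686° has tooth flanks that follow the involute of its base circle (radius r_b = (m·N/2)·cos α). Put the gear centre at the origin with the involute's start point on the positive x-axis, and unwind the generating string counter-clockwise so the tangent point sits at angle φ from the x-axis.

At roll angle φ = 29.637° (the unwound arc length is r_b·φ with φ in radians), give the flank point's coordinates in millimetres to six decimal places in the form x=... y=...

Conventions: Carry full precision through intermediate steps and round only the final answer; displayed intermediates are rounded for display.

single-mesh involute tooth geometry (35T wheel at module 4.440)
pitch radius r_p = m·N/2 = 4.440·35/2 = 77.700000
base radius r_b = r_p·cos α = 77.700000·cos 15.686° = 74.806284
roll angle φ = 29.637° = 0.51726323 rad
x = r_b·(cos φ + φ·sin φ) = 84.154386
y = r_b·(sin φ − φ·cos φ) = 3.359594

x=84.154386 y=3.359594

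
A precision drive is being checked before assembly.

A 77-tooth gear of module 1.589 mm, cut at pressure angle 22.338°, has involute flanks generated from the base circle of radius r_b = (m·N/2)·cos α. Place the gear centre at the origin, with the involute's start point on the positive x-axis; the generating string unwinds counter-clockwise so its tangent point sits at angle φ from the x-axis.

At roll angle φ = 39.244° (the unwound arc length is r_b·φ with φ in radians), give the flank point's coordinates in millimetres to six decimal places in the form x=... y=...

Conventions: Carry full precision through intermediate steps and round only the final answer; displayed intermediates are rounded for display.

x=68.342302 y=5.781284

single-mesh involute tooth geometry (77T wheel at module 1.589)
pitch radius r_p = m·N/2 = 1.589·77/2 = 61.176500
base radius r_b = r_p·cos α = 61.176500·cos 22.338° = 56.585684
roll angle φ = 39.244° = 0.68493701 rad
x = r_b·(cos φ + φ·sin φ) = 68.342302
y = r_b·(sin φ − φ·cos φ) = 5.781284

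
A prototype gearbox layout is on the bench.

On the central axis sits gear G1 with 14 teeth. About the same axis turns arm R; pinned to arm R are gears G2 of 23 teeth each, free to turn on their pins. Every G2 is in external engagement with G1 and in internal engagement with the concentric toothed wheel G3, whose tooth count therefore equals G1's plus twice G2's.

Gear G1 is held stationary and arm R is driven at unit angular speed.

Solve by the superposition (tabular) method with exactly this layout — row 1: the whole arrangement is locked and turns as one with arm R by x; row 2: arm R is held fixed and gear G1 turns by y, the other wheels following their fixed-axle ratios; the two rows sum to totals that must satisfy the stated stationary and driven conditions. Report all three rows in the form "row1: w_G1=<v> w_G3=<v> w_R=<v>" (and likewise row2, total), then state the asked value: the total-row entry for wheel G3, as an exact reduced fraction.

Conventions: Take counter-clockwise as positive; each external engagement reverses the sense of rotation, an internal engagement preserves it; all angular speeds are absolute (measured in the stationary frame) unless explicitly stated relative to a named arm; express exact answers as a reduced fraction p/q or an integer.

row1: w_G1=1 w_G3=1 w_R=1
row2: w_G1=-1 w_G3=7/30 w_R=0
total: w_G1=0 w_G3=37/30 w_R=1
asked value: 37/30

recognized (axles ride arm R): planetary set, 14/23/60 teeth
superposition row 1 [locked train]: every member turns x
row 2 — arm fixed, fixed-axis ratios: sun y, ring −(14/60)·y, arm 0
boundary: total ω_sun = x + y = 0 and total ω_arm = x = 1  ⇒  y = -1, x = 1
row 2 ring = −(14/60)·(-1) = 7/30
totals (row 1 + row 2): sun 1 + (-1) = 0, ring 1 + 7/30 = 37/30, arm 1 + 0 = 1
asked cell (total, ring) = 37/30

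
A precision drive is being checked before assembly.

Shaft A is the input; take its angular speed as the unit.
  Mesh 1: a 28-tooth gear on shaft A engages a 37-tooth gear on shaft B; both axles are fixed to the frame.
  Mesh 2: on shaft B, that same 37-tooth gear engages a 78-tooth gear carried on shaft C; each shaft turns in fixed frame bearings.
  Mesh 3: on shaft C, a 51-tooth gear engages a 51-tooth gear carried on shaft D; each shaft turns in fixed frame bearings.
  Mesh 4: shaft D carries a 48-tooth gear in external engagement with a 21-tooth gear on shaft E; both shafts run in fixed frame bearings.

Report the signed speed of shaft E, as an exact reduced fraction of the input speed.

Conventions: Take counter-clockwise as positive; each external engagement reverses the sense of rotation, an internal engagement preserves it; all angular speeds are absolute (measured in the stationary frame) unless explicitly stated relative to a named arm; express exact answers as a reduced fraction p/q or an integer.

32/39

4-mesh fixed-axis compound train (all bearings frame-fixed)
mesh 1 [28T→37T]: |ω|/ω_in = 1×28/37 = 28/37, sense flips to −
mesh 2 [37T→78T]: |ω|/ω_in = (28/37)×37/78 = 14/39, sense flips to +
mesh 3 [51T→51T]: |ω|/ω_in = (14/39)×51/51 = 14/39, sense flips to −
mesh 4 [48T→21T]: |ω|/ω_in = (14/39)×48/21 = 32/39, sense flips to +
signed output speed (× input speed) = 32/39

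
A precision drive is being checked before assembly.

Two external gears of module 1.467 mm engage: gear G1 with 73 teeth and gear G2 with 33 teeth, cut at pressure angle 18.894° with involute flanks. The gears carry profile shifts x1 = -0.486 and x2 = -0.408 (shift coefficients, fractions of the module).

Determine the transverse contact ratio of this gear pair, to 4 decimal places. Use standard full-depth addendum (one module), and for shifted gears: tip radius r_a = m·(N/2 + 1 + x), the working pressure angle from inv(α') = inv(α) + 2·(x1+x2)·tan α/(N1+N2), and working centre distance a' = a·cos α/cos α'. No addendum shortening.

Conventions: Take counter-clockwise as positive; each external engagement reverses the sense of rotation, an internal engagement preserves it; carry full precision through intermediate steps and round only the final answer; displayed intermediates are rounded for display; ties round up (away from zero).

single-mesh involute tooth geometry (73T engaging 33T at module 1.467)
base radii: r_b1 = 50.660430, r_b2 = 22.901290
tip radii: r_a1 = 54.299538, r_a2 = 25.073964
inv(α') = inv(18.894°) + 2·(-0.486-0.408)·tan α/(73+33) = 0.00672382  ⇒  α' = 15.44414°
a' = a·cos α / cos α' = 77.7510·cos 18.894°/cos 15.44414° = 76.317505
action lengths: √(r_a1²−r_b1²) = 19.543815, √(r_a2²−r_b2²) = 10.209534
base pitch p_b = π·m·cos α = 4.360395
CR = (19.543815 + 10.209534 − 76.317505·sin 15.44414°)/4.360395 = 2.162667
contact ratio ≈ 2.1627

2.1627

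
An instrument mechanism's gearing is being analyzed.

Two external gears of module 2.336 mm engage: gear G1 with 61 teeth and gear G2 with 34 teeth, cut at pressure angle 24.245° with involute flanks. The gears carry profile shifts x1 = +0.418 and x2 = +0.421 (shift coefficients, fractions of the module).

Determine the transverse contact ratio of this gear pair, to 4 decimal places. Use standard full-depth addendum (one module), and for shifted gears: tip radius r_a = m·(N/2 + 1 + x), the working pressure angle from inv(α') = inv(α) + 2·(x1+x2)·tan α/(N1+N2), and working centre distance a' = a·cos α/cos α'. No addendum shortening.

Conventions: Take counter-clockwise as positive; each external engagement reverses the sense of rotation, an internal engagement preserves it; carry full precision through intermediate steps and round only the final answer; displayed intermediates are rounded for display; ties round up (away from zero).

class = single-mesh tooth geometry [involute pair 61T × 34T, m = 2.336]
base radii: r_b1 = 64.963776, r_b2 = 36.209317
tip radii: r_a1 = 74.560448, r_a2 = 43.031456
inv(α') = inv(24.245°) + 2·(+0.418+0.421)·tan α/(61+34) = 0.03516192  ⇒  α' = 26.28891°
a' = a·cos α / cos α' = 110.9600·cos 24.245°/cos 26.28891° = 112.844335
action lengths: √(r_a1²−r_b1²) = 36.591915, √(r_a2²−r_b2²) = 23.250624
base pitch p_b = π·m·cos α = 6.691466
CR = (36.591915 + 23.250624 − 112.844335·sin 26.28891°)/6.691466 = 1.474124
contact ratio ≈ 1.4741

1.4741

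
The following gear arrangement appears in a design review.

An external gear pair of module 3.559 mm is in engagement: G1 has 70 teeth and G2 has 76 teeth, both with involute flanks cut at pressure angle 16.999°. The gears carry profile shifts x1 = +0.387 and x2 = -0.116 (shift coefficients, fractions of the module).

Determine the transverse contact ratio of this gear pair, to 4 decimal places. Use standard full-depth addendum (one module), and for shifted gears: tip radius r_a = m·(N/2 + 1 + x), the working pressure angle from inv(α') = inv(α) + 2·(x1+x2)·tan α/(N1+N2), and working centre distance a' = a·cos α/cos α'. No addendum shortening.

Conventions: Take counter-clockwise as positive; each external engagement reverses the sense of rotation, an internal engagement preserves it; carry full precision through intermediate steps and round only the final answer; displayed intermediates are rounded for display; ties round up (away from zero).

class = single-mesh tooth geometry [involute pair 70T × 76T, m = 3.559]
base radii: r_b1 = 119.122738, r_b2 = 129.333258
tip radii: r_a1 = 129.501333, r_a2 = 138.388156
inv(α') = inv(16.999°) + 2·(+0.387-0.116)·tan α/(70+76) = 0.01015798  ⇒  α' = 17.66649°
a' = a·cos α / cos α' = 259.8070·cos 16.999°/cos 17.66649° = 260.753345
action lengths: √(r_a1²−r_b1²) = 50.797329, √(r_a2²−r_b2²) = 49.236065
base pitch p_b = π·m·cos α = 10.692432
CR = (50.797329 + 49.236065 − 260.753345·sin 17.66649°)/10.692432 = 1.954753
contact ratio ≈ 1.9548

1.9548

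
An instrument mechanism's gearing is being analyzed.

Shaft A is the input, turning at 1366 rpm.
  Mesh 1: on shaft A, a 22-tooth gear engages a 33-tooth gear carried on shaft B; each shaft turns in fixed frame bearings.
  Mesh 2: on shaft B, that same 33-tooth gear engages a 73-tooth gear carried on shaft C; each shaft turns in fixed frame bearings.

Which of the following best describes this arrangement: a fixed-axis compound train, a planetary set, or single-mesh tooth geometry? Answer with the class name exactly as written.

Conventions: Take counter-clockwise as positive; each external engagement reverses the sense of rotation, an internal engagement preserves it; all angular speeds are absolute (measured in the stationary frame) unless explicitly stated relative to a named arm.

class = fixed-axis compound train [2 meshes; 2 ratios multiply, 2 sense flips]
classification: fixed-axis compound train

fixed-axis compound train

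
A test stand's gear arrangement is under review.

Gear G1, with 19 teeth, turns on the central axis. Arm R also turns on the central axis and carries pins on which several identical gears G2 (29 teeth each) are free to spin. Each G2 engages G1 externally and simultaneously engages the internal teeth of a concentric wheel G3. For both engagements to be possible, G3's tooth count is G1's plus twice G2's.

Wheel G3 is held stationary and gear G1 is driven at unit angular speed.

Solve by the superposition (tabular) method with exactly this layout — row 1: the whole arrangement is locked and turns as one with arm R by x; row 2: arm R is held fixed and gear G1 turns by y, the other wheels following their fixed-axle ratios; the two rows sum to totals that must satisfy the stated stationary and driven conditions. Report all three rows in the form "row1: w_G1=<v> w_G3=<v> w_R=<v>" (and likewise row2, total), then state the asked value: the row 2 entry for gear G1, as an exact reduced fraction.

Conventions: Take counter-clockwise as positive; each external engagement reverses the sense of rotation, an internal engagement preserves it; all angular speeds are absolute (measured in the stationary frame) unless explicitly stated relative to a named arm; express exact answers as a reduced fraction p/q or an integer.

row1: w_G1=19/96 w_G3=19/96 w_R=19/96
row2: w_G1=77/96 w_G3=-19/96 w_R=0
total: w_G1=1 w_G3=0 w_R=19/96
asked value: 77/96

topology: planetary set — G1 19T / G2 29T / G3 77T, arm = carrier (Willis)
row 1: whole set turns with the arm by x
row 2: sun turns y, ring = −(19/77)·y, arm 0
boundary: total ω_ring = x − (19/77)·y = 0 and total ω_sun = x + y = 1  ⇒  y = 77/96, x = 19/96
row 2 ring = −(19/77)·77/96 = -19/96
totals (row 1 + row 2): sun 19/96 + 77/96 = 1, ring 19/96 + (-19/96) = 0, arm 19/96 + 0 = 19/96
asked cell (row2, sun) = 77/96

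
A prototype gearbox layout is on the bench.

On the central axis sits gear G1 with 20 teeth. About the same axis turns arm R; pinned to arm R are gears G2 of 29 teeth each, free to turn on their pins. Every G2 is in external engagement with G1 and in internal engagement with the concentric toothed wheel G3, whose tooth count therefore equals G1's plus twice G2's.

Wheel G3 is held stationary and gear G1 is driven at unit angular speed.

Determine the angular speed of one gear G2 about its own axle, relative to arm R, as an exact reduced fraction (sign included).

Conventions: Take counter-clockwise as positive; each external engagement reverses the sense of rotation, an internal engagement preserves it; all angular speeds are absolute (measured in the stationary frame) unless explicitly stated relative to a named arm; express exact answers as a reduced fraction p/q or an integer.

class = planetary set [G3 = 20+2·29 = 78; Willis about the carrier]
ring teeth: 20 + 2·29 = 78
20(ω_sun−ω_arm) = −78(ω_ring−ω_arm),  ω_ring = 0, ω_sun = 1
20(1−ω_arm) = −78(0−ω_arm)  ⇒  98·ω_arm = 20  ⇒  ω_arm = 10/49
sun–planet mesh: 20·(1−10/49) = −29·(ω_p−ω_arm)  ⇒  ω_p−ω_arm = -780/1421
exact speed ratio = -780/1421

-780/1421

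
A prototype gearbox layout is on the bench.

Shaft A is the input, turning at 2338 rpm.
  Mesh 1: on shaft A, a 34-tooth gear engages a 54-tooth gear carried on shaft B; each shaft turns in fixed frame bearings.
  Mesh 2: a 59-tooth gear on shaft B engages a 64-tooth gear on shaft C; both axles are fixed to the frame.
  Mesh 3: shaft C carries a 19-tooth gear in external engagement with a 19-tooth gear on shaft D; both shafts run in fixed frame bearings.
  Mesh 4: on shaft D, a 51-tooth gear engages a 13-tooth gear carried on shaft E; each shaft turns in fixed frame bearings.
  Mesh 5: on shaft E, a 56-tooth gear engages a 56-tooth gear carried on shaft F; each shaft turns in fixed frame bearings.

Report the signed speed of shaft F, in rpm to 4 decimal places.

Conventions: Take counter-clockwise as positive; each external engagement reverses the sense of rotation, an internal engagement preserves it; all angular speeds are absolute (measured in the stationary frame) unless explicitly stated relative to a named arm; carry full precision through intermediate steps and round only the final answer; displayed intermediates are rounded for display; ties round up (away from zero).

-5323.8833 rpm

class = fixed-axis compound train [5 meshes; 5 ratios multiply, 5 sense flips]
mesh 1 [34T→54T]: ω = 2338.0000×34/54 = 1472.0741 rpm, sense flips to −
mesh 2 [59T→64T]: ω = 1472.0741×59/64 = 1357.0683 rpm, sense flips to +
mesh 3 [19T→19T]: ω = 1357.0683×19/19 = 1357.0683 rpm, sense flips to −
mesh 4 [51T→13T]: ω = 1357.0683×51/13 = 5323.8833 rpm, sense flips to +
mesh 5 [56T→56T]: ω = 5323.8833×56/56 = 5323.8833 rpm, sense flips to −
signed output speed = -5323.8833 rpm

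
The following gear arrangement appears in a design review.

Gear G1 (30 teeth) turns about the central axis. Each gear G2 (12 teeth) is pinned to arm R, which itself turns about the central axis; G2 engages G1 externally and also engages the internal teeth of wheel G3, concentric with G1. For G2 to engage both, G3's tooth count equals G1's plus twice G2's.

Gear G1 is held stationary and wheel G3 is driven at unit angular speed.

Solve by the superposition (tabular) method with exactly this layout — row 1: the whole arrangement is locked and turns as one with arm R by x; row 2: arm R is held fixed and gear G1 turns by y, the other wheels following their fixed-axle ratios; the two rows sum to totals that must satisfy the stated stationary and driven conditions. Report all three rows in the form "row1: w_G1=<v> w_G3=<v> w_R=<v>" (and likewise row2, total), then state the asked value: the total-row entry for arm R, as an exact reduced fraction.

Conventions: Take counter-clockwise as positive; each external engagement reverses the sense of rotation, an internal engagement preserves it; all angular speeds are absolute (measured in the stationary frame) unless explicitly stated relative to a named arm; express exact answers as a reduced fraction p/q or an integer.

class = planetary set [G3 = 30+2·12 = 54; Willis about the carrier]
row 1 — lock + rotate with arm: ω_sun = ω_ring = ω_arm = x
row 2 — arm fixed, fixed-axis ratios: sun y, ring −(30/54)·y, arm 0
boundary: total ω_sun = x + y = 0 and total ω_ring = x − (30/54)·y = 1  ⇒  y = -9/14, x = 9/14
row 2 ring = −(30/54)·(-9/14) = 5/14
totals (row 1 + row 2): sun 9/14 + (-9/14) = 0, ring 9/14 + 5/14 = 1, arm 9/14 + 0 = 9/14
asked cell (total, arm) = 9/14

row1: w_G1=9/14 w_G3=9/14 w_R=9/14
row2: w_G1=-9/14 w_G3=5/14 w_R=0
total: w_G1=0 w_G3=1 w_R=9/14
asked value: 9/14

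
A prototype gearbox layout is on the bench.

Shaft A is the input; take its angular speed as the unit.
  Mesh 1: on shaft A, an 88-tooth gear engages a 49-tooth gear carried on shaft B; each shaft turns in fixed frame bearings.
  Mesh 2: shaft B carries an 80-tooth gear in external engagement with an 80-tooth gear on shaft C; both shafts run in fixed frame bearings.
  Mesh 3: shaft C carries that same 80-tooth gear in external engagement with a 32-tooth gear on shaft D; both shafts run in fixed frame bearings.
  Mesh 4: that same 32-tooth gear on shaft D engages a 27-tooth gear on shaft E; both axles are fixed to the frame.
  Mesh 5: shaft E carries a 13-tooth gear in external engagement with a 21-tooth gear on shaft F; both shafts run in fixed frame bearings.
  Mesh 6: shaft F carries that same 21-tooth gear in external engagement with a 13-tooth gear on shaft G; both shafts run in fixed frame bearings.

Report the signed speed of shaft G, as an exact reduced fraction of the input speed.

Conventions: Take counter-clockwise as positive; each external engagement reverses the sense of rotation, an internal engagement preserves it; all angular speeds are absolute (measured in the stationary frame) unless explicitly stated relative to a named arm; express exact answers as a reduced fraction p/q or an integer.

7040/1323

6-mesh fixed-axis compound train (all bearings frame-fixed)
mesh 1 [88T→49T]: |ω|/ω_in = 1×88/49 = 88/49, sense flips to −
mesh 2 [80T→80T]: |ω|/ω_in = (88/49)×80/80 = 88/49, sense flips to +
mesh 3 [80T→32T]: |ω|/ω_in = (88/49)×80/32 = 220/49, sense flips to −
mesh 4 [32T→27T]: |ω|/ω_in = (220/49)×32/27 = 7040/1323, sense flips to +
mesh 5 [13T→21T]: |ω|/ω_in = (7040/1323)×13/21 = 91520/27783, sense flips to −
mesh 6 [21T→13T]: |ω|/ω_in = (91520/27783)×21/13 = 7040/1323, sense flips to +
signed output speed (× input speed) = 7040/1323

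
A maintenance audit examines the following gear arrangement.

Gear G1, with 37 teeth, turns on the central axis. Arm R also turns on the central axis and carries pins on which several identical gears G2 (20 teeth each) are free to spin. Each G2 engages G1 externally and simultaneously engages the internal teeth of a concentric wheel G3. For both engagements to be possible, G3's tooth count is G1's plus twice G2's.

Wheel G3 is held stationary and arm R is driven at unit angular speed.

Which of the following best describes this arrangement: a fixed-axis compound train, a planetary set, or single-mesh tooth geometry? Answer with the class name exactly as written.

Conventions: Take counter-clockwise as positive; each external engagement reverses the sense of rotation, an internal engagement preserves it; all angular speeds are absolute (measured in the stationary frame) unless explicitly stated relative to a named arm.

planetary set

class = planetary set [G3 = 37+2·20 = 77; Willis about the carrier]
classification: planetary set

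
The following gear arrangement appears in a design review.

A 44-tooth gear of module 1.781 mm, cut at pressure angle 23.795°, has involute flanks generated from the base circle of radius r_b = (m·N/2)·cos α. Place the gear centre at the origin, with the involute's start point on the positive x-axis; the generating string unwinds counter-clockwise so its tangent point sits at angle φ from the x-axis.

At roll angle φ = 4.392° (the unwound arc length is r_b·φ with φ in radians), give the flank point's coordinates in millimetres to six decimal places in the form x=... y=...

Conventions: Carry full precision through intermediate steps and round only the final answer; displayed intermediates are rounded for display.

topology: single-mesh involute geometry — m = 1.781, N = 44
pitch radius r_p = m·N/2 = 1.781·44/2 = 39.182000
base radius r_b = r_p·cos α = 39.182000·cos 23.795° = 35.851329
roll angle φ = 4.392° = 0.07665486 rad
x = r_b·(cos φ + φ·sin φ) = 35.956505
y = r_b·(sin φ − φ·cos φ) = 0.005380

x=35.956505 y=0.005380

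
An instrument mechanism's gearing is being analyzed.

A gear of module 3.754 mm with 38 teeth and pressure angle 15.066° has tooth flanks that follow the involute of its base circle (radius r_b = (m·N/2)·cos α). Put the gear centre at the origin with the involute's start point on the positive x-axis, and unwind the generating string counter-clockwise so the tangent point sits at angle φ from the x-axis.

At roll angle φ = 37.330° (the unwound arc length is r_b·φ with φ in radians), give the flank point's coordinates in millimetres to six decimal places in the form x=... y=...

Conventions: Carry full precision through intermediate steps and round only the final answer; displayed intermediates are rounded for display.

x=81.977506 y=6.084058

recognized (one wheel, involute flank): single-mesh tooth geometry, m = 3.754, N = 38
pitch radius r_p = m·N/2 = 3.754·38/2 = 71.326000
base radius r_b = r_p·cos α = 71.326000·cos 15.066° = 68.874315
roll angle φ = 37.330° = 0.65153141 rad
x = r_b·(cos φ + φ·sin φ) = 81.977506
y = r_b·(sin φ − φ·cos φ) = 6.084058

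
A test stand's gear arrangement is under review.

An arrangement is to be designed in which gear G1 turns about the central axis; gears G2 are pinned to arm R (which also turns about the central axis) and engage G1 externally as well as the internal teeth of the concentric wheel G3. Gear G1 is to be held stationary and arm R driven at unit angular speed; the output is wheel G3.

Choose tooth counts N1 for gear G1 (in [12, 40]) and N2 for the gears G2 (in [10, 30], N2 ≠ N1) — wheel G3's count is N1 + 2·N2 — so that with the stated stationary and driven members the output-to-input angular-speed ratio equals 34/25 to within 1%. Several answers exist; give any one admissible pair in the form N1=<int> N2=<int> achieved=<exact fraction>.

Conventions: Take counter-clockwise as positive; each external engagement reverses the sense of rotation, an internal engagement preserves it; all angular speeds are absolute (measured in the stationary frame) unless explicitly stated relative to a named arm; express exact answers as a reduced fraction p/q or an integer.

design class (target 34/25): planetary set
Willis with ω_sun = 0: ω_ring/ω_arm = (N1+N3)/N3; set equal to 34/25  ⇒  N3/N1 = 1/(34/25 − 1) = 25/9
N3 = N1 + 2·N2  ⇒  N2/N1 = (N3/N1 − 1)/2 = (25/9 − 1)/2 = 8/9
smallest multiple with N1 ≥ 12 and N2 ≥ 10: k = 2  ⇒  N1 = 2·9 = 18, N2 = 2·8 = 16 (N1 ≤ 40, N2 ≤ 30, N2 ≠ N1 ✓), N3 = 18 + 2·16 = 50
check: (N1+N3)/N3 with N1 = 18, N3 = 50 gives 34/25; |achieved − target| = 0 ≤ 17/1250 ✓

N1=18 N2=16 achieved=34/25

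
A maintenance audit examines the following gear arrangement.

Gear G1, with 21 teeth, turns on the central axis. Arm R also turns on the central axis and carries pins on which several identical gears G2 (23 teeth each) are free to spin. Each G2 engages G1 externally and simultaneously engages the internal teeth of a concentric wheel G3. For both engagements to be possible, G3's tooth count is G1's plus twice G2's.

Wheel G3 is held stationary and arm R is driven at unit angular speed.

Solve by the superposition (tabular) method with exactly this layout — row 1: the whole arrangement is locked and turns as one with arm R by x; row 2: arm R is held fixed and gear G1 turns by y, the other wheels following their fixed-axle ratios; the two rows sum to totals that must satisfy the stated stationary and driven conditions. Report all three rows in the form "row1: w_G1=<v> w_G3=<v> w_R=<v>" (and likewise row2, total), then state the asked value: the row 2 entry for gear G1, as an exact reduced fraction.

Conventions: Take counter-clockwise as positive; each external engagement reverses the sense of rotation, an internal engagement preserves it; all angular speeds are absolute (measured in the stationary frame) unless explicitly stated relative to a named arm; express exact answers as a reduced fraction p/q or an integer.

row1: w_G1=1 w_G3=1 w_R=1
row2: w_G1=67/21 w_G3=-1 w_R=0
total: w_G1=88/21 w_G3=0 w_R=1
asked value: 67/21

topology: planetary set — G1 21T / G2 23T / G3 67T, arm = carrier (Willis)
row 1: whole set turns with the arm by x
row 2 (arm held, sun turns y): ω_ring = −(21/67)·y, ω_arm = 0
boundary: total ω_ring = x − (21/67)·y = 0 and total ω_arm = x = 1  ⇒  y = 67/21, x = 1
row 2 ring = −(21/67)·67/21 = -1
totals (row 1 + row 2): sun 1 + 67/21 = 88/21, ring 1 + (-1) = 0, arm 1 + 0 = 1
asked cell (row2, sun) = 67/21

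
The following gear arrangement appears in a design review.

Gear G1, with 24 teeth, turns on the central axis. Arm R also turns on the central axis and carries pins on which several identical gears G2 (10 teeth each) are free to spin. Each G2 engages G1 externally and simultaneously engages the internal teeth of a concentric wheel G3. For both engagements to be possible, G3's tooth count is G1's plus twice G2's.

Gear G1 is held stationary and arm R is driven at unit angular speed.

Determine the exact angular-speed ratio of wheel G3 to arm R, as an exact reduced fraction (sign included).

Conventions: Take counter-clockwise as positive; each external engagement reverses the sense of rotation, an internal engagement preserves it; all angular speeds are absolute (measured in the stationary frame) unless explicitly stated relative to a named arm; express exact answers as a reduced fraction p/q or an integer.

topology: planetary set — G1 24T / G2 10T / G3 44T, arm = carrier (Willis)
ring teeth: 24 + 2·10 = 44
24(ω_sun−ω_arm) = −44(ω_ring−ω_arm),  ω_sun = 0, ω_arm = 1
ω_ring = 1 − (24/44)(0−1) = 17/11
ω_out/ω_in = 17/11

17/11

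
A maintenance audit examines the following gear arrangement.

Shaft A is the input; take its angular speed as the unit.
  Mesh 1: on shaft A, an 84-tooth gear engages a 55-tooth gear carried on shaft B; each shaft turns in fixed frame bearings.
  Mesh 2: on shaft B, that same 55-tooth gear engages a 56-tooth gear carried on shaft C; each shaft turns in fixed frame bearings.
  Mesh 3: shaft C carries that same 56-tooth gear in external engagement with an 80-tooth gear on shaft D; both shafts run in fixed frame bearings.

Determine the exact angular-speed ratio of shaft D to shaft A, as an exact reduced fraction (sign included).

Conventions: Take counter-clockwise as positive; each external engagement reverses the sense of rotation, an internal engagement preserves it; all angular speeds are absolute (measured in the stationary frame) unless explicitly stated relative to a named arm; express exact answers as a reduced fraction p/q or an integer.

-21/20

class = fixed-axis compound train [3 meshes; 3 ratios multiply, 3 sense flips]
mesh 1 [84T→55T]: running ratio 84/55, sense −
mesh 2 [55T→56T]: running ratio 3/2, sense +
mesh 3 [56T→80T]: running ratio 21/20, sense −
ω_out/ω_in = -21/20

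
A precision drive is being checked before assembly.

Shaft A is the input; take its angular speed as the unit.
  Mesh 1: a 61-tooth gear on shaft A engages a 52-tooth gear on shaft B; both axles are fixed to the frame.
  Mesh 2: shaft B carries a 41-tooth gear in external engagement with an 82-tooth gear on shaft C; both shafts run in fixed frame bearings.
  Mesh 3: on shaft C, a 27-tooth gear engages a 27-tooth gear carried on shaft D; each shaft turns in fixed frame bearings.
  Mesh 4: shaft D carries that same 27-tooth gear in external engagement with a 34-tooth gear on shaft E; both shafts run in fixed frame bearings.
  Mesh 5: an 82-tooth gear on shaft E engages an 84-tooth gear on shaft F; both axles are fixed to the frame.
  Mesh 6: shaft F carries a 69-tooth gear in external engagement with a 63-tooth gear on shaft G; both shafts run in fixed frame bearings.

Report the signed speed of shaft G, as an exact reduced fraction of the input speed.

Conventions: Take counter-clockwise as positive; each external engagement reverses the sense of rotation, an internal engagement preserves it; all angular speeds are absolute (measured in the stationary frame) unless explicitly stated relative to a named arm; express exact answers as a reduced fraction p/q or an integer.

6-mesh fixed-axis compound train (all bearings frame-fixed)
mesh 1 [61T→52T]: |ω|/ω_in = 1×61/52 = 61/52, sense flips to −
mesh 2 [41T→82T]: |ω|/ω_in = (61/52)×41/82 = 61/104, sense flips to +
mesh 3 [27T→27T]: |ω|/ω_in = (61/104)×27/27 = 61/104, sense flips to −
mesh 4 [27T→34T]: |ω|/ω_in = (61/104)×27/34 = 1647/3536, sense flips to +
mesh 5 [82T→84T]: |ω|/ω_in = (1647/3536)×82/84 = 22509/49504, sense flips to −
mesh 6 [69T→63T]: |ω|/ω_in = (22509/49504)×69/63 = 172569/346528, sense flips to +
signed output speed (× input speed) = 172569/346528

172569/346528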